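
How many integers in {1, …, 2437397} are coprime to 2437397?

Factor: 2437397 = 73 · 173 · 193.
φ(2437397) = (73−1) · (173−1) · (193−1) = 72 · 172 · 192 = 2377728.

2377728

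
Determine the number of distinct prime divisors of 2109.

2109 = 3 · 703
703 = 19 · 37
2109 = 3 · 19 · 37, which has 3 distinct prime factors.

3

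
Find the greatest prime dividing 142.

71

142 = 2 · 71
71 is prime.
So 142 = 2 · 71; the largest prime factor is 71.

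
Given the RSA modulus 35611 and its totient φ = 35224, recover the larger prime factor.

239

φ(n) = (p−1)(q−1) = n − (p+q) + 1, so p + q = 35611 − 35224 + 1 = 388.
p and q are the roots of t² − 388t + 35611 = 0.
Discriminant: 388² − 4·35611 = 150544 − 142444 = 8100; √8100 = 90.
q = (388 − 90)/2 = 149, p = (388 + 90)/2 = 239.
Check: 149 · 239 = 35611.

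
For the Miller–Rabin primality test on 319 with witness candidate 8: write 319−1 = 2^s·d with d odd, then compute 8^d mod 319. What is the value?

319 − 1 = 318 = 2^1 · 159, so d = 159.
8^1 ≡ 8 (mod 319)
8^2 ≡ 8^2 = 64 ≡ 64 (mod 319)
8^4 ≡ 64^2 = 4096 ≡ 268 (mod 319)
8^8 ≡ 268^2 = 71824 ≡ 49 (mod 319)
8^16 ≡ 49^2 = 2401 ≡ 168 (mod 319)
8^32 ≡ 168^2 = 28224 ≡ 152 (mod 319)
8^64 ≡ 152^2 = 23104 ≡ 136 (mod 319)
8^128 ≡ 136^2 = 18496 ≡ 313 (mod 319)
159 = 128 + 16 + 8 + 4 + 2 + 1 in binary powers of 2.
So 8^159 ≡ 313 · 168 · 49 · 268 · 64 · 8 ≡ 205 (mod 319).
Squaring chain: 205; never reaches −1, so base 8 is a Miller–Rabin witness that 319 is composite.

205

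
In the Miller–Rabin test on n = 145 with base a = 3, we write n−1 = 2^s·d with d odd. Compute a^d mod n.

145 − 1 = 144 = 2^4 · 9, so d = 9.
3^1 ≡ 3 (mod 145)
3^2 ≡ 3^2 = 9 ≡ 9 (mod 145)
3^4 ≡ 9^2 = 81 ≡ 81 (mod 145)
3^8 ≡ 81^2 = 6561 ≡ 36 (mod 145)
9 = 8 + 1 in binary powers of 2.
So 3^9 ≡ 36 · 3 ≡ 108 (mod 145).
Squaring chain: 108 → 64 → 36 → 136; never reaches −1, so base 3 is a Miller–Rabin witness that 145 is composite.

108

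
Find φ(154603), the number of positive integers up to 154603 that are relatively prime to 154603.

Factor: 154603 = 19 · 79 · 103.
φ(154603) = (19−1) · (79−1) · (103−1) = 18 · 78 · 102 = 143208.

143208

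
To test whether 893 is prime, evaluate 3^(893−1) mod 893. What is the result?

3^1 ≡ 3 (mod 893)
3^2 ≡ 3^2 = 9 ≡ 9 (mod 893)
3^4 ≡ 9^2 = 81 ≡ 81 (mod 893)
3^8 ≡ 81^2 = 6561 ≡ 310 (mod 893)
3^16 ≡ 310^2 = 96100 ≡ 549 (mod 893)
3^32 ≡ 549^2 = 301401 ≡ 460 (mod 893)
3^64 ≡ 460^2 = 211600 ≡ 852 (mod 893)
3^128 ≡ 852^2 = 725904 ≡ 788 (mod 893)
3^256 ≡ 788^2 = 620944 ≡ 309 (mod 893)
3^512 ≡ 309^2 = 95481 ≡ 823 (mod 893)
892 = 512 + 256 + 64 + 32 + 16 + 8 + 4 in binary powers of 2.
So 3^892 ≡ 823 · 309 · 852 · 460 · 549 · 310 · 81 ≡ 852 (mod 893).
Since 852 ≠ 1, base 3 is a Fermat witness: 893 is composite.

852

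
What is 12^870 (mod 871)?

12^1 ≡ 12 (mod 871)
12^2 ≡ 12^2 = 144 ≡ 144 (mod 871)
12^4 ≡ 144^2 = 20736 ≡ 703 (mod 871)
12^8 ≡ 703^2 = 494209 ≡ 352 (mod 871)
12^16 ≡ 352^2 = 123904 ≡ 222 (mod 871)
12^32 ≡ 222^2 = 49284 ≡ 508 (mod 871)
12^64 ≡ 508^2 = 258064 ≡ 248 (mod 871)
12^128 ≡ 248^2 = 61504 ≡ 534 (mod 871)
12^256 ≡ 534^2 = 285156 ≡ 339 (mod 871)
12^512 ≡ 339^2 = 114921 ≡ 820 (mod 871)
870 = 512 + 256 + 64 + 32 + 4 + 2 in binary powers of 2.
So 12^870 ≡ 820 · 339 · 248 · 508 · 703 · 144 ≡ 92 (mod 871).
Since 92 ≠ 1, base 12 is a Fermat witness: 871 is composite.

92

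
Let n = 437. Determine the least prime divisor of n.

19

437 is odd.
Digit sum 14, not divisible by 3.
Ends in 7: not divisible by 5.
7: 437 = 7·62 + 3
11: 437 = 11·39 + 8
13: 437 = 13·33 + 8
17: 437 = 17·25 + 12
19: 437 = 19·23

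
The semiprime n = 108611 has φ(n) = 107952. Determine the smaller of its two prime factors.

313

φ(n) = (p−1)(q−1) = n − (p+q) + 1, so p + q = 108611 − 107952 + 1 = 660.
p and q are the roots of t² − 660t + 108611 = 0.
Discriminant: 660² − 4·108611 = 435600 − 434444 = 1156; √1156 = 34.
q = (660 − 34)/2 = 313, p = (660 + 34)/2 = 347.
Check: 313 · 347 = 108611.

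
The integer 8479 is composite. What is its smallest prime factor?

8479 is odd.
Digit sum 28, not divisible by 3.
Ends in 9: not divisible by 5.
7: 8479 = 7·1211 + 2
11: 8479 = 11·770 + 9
13: 8479 = 13·652 + 3
17: 8479 = 17·498 + 13
19: 8479 = 19·446 + 5
23: 8479 = 23·368 + 15
29: 8479 = 29·292 + 11
31: 8479 = 31·273 + 16
37: 8479 = 37·229 + 6
41: 8479 = 41·206 + 33
43: 8479 = 43·197 + 8
47: 8479 = 47·180 + 19
53: 8479 = 53·159 + 52
59: 8479 = 59·143 + 42
61: 8479 = 61·139

61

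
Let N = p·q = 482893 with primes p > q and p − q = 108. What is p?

Since p = q + 108, we have 482893 = q(q + 108), so q² + 108q − 482893 = 0.
Discriminant: 108² + 4·482893 = 11664 + 1931572 = 1943236; √1943236 = 1394.
q = (−108 + 1394)/2 = 643, and p = q + 108 = 751.
Check: 643 · 751 = 482893.

751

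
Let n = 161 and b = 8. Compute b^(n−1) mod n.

36

8^1 ≡ 8 (mod 161)
8^2 ≡ 8^2 = 64 ≡ 64 (mod 161)
8^4 ≡ 64^2 = 4096 ≡ 71 (mod 161)
8^8 ≡ 71^2 = 5041 ≡ 50 (mod 161)
8^16 ≡ 50^2 = 2500 ≡ 85 (mod 161)
8^32 ≡ 85^2 = 7225 ≡ 141 (mod 161)
8^64 ≡ 141^2 = 19881 ≡ 78 (mod 161)
8^128 ≡ 78^2 = 6084 ≡ 127 (mod 161)
160 = 128 + 32 in binary powers of 2.
So 8^160 ≡ 127 · 141 ≡ 36 (mod 161).
Since 36 ≠ 1, base 8 is a Fermat witness: 161 is composite.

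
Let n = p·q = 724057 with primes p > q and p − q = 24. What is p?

Since p = q + 24, we have 724057 = q(q + 24), so q² + 24q − 724057 = 0.
Discriminant: 24² + 4·724057 = 576 + 2896228 = 2896804; √2896804 = 1702.
q = (−24 + 1702)/2 = 839, and p = q + 24 = 863.
Check: 839 · 863 = 724057.

863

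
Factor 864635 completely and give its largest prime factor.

864635 = 5 · 172927
172927 = 29 · 5963
5963 = 67 · 89
89 is prime.
So 864635 = 5 · 29 · 67 · 89; the largest prime factor is 89.

89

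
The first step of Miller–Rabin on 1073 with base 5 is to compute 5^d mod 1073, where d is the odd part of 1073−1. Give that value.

1073 − 1 = 1072 = 2^4 · 67, so d = 67.
5^1 ≡ 5 (mod 1073)
5^2 ≡ 5^2 = 25 ≡ 25 (mod 1073)
5^4 ≡ 25^2 = 625 ≡ 625 (mod 1073)
5^8 ≡ 625^2 = 390625 ≡ 53 (mod 1073)
5^16 ≡ 53^2 = 2809 ≡ 663 (mod 1073)
5^32 ≡ 663^2 = 439569 ≡ 712 (mod 1073)
5^64 ≡ 712^2 = 506944 ≡ 488 (mod 1073)
67 = 64 + 2 + 1 in binary powers of 2.
So 5^67 ≡ 488 · 25 · 5 ≡ 912 (mod 1073).
Squaring chain: 912 → 169 → 663 → 712; never reaches −1, so base 5 is a Miller–Rabin witness that 1073 is composite.

912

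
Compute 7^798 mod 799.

7^1 ≡ 7 (mod 799)
7^2 ≡ 7^2 = 49 ≡ 49 (mod 799)
7^4 ≡ 49^2 = 2401 ≡ 4 (mod 799)
7^8 ≡ 4^2 = 16 ≡ 16 (mod 799)
7^16 ≡ 16^2 = 256 ≡ 256 (mod 799)
7^32 ≡ 256^2 = 65536 ≡ 18 (mod 799)
7^64 ≡ 18^2 = 324 ≡ 324 (mod 799)
7^128 ≡ 324^2 = 104976 ≡ 307 (mod 799)
7^256 ≡ 307^2 = 94249 ≡ 766 (mod 799)
7^512 ≡ 766^2 = 586756 ≡ 290 (mod 799)
798 = 512 + 256 + 16 + 8 + 4 + 2 in binary powers of 2.
So 7^798 ≡ 290 · 766 · 256 · 16 · 4 · 49 ≡ 773 (mod 799).
Since 773 ≠ 1, base 7 is a Fermat witness: 799 is composite.

773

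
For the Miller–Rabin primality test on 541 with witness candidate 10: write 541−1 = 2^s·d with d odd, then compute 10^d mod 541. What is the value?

541 − 1 = 540 = 2^2 · 135, so d = 135.
10^1 ≡ 10 (mod 541)
10^2 ≡ 10^2 = 100 ≡ 100 (mod 541)
10^4 ≡ 100^2 = 10000 ≡ 262 (mod 541)
10^8 ≡ 262^2 = 68644 ≡ 478 (mod 541)
10^16 ≡ 478^2 = 228484 ≡ 182 (mod 541)
10^32 ≡ 182^2 = 33124 ≡ 123 (mod 541)
10^64 ≡ 123^2 = 15129 ≡ 522 (mod 541)
10^128 ≡ 522^2 = 272484 ≡ 361 (mod 541)
135 = 128 + 4 + 2 + 1 in binary powers of 2.
So 10^135 ≡ 361 · 262 · 100 · 10 ≡ 52 (mod 541).
Squaring chain: 52 → 540; reaches −1, so base 10 does not prove 541 composite.

52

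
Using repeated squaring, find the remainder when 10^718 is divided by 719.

10^1 ≡ 10 (mod 719)
10^2 ≡ 10^2 = 100 ≡ 100 (mod 719)
10^4 ≡ 100^2 = 10000 ≡ 653 (mod 719)
10^8 ≡ 653^2 = 426409 ≡ 42 (mod 719)
10^16 ≡ 42^2 = 1764 ≡ 326 (mod 719)
10^32 ≡ 326^2 = 106276 ≡ 583 (mod 719)
10^64 ≡ 583^2 = 339889 ≡ 521 (mod 719)
10^128 ≡ 521^2 = 271441 ≡ 378 (mod 719)
10^256 ≡ 378^2 = 142884 ≡ 522 (mod 719)
10^512 ≡ 522^2 = 272484 ≡ 702 (mod 719)
718 = 512 + 128 + 64 + 8 + 4 + 2 in binary powers of 2.
So 10^718 ≡ 702 · 378 · 521 · 42 · 653 · 100 ≡ 1 (mod 719).
Since the result is 1, base 10 gives no evidence that 719 is composite.

1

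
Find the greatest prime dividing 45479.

89

45479 = 7 · 6497
6497 = 73 · 89
89 is prime.
So 45479 = 7 · 73 · 89; the largest prime factor is 89.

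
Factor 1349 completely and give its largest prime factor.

1349 = 19 · 71
71 is prime.
So 1349 = 19 · 71; the largest prime factor is 71.

71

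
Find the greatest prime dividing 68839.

73

68839 = 23 · 2993
2993 = 41 · 73
73 is prime.
So 68839 = 23 · 41 · 73; the largest prime factor is 73.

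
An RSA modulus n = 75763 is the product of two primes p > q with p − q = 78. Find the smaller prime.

239

Since p = q + 78, we have 75763 = q(q + 78), so q² + 78q − 75763 = 0.
Discriminant: 78² + 4·75763 = 6084 + 303052 = 309136; √309136 = 556.
q = (−78 + 556)/2 = 239, and p = q + 78 = 317.
Check: 239 · 317 = 75763.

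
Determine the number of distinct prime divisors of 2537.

2

2537 = 43 · 59
2537 = 43 · 59, which has 2 distinct prime factors.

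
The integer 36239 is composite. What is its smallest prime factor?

36239 is odd.
Digit sum 23, not divisible by 3.
Ends in 9: not divisible by 5.
7: 36239 = 7·5177

7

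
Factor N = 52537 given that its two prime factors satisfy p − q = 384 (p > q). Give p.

Since p = q + 384, we have 52537 = q(q + 384), so q² + 384q − 52537 = 0.
Discriminant: 384² + 4·52537 = 147456 + 210148 = 357604; √357604 = 598.
q = (−384 + 598)/2 = 107, and p = q + 384 = 491.
Check: 107 · 491 = 52537.

491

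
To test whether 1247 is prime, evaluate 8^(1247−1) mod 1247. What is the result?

8^1 ≡ 8 (mod 1247)
8^2 ≡ 8^2 = 64 ≡ 64 (mod 1247)
8^4 ≡ 64^2 = 4096 ≡ 355 (mod 1247)
8^8 ≡ 355^2 = 126025 ≡ 78 (mod 1247)
8^16 ≡ 78^2 = 6084 ≡ 1096 (mod 1247)
8^32 ≡ 1096^2 = 1201216 ≡ 355 (mod 1247)
8^64 ≡ 355^2 = 126025 ≡ 78 (mod 1247)
8^128 ≡ 78^2 = 6084 ≡ 1096 (mod 1247)
8^256 ≡ 1096^2 = 1201216 ≡ 355 (mod 1247)
8^512 ≡ 355^2 = 126025 ≡ 78 (mod 1247)
8^1024 ≡ 78^2 = 6084 ≡ 1096 (mod 1247)
1246 = 1024 + 128 + 64 + 16 + 8 + 4 + 2 in binary powers of 2.
So 8^1246 ≡ 1096 · 1096 · 78 · 1096 · 78 · 355 · 64 ≡ 173 (mod 1247).
Since 173 ≠ 1, base 8 is a Fermat witness: 1247 is composite.

173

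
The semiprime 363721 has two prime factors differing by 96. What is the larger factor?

Since p = q + 96, we have 363721 = q(q + 96), so q² + 96q − 363721 = 0.
Discriminant: 96² + 4·363721 = 9216 + 1454884 = 1464100; √1464100 = 1210.
q = (−96 + 1210)/2 = 557, and p = q + 96 = 653.
Check: 557 · 653 = 363721.

653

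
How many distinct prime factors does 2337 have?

3

2337 = 3 · 779
779 = 19 · 41
2337 = 3 · 19 · 41, which has 3 distinct prime factors.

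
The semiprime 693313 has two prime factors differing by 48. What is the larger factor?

Since p = q + 48, we have 693313 = q(q + 48), so q² + 48q − 693313 = 0.
Discriminant: 48² + 4·693313 = 2304 + 2773252 = 2775556; √2775556 = 1666.
q = (−48 + 1666)/2 = 809, and p = q + 48 = 857.
Check: 809 · 857 = 693313.

857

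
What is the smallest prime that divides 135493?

23

135493 is odd.
Digit sum 25, not divisible by 3.
Ends in 3: not divisible by 5.
7: 135493 = 7·19356 + 1
11: 135493 = 11·12317 + 6
13: 135493 = 13·10422 + 7
17: 135493 = 17·7970 + 3
19: 135493 = 19·7131 + 4
23: 135493 = 23·5891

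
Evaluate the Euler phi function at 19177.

18900

Factor: 19177 = 127 · 151.
φ(19177) = (127−1) · (151−1) = 126 · 150 = 18900.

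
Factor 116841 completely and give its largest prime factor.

79

116841 = 3 · 38947
38947 = 17 · 2291
2291 = 29 · 79
79 is prime.
So 116841 = 3 · 17 · 29 · 79; the largest prime factor is 79.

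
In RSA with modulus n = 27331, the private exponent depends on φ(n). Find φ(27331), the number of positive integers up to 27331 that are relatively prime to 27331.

Factor: 27331 = 151 · 181.
φ(27331) = (151−1) · (181−1) = 150 · 180 = 27000.

27000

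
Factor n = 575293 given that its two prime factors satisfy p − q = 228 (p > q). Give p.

881

Since p = q + 228, we have 575293 = q(q + 228), so q² + 228q − 575293 = 0.
Discriminant: 228² + 4·575293 = 51984 + 2301172 = 2353156; √2353156 = 1534.
q = (−228 + 1534)/2 = 653, and p = q + 228 = 881.
Check: 653 · 881 = 575293.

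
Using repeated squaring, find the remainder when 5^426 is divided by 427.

5^1 ≡ 5 (mod 427)
5^2 ≡ 5^2 = 25 ≡ 25 (mod 427)
5^4 ≡ 25^2 = 625 ≡ 198 (mod 427)
5^8 ≡ 198^2 = 39204 ≡ 347 (mod 427)
5^16 ≡ 347^2 = 120409 ≡ 422 (mod 427)
5^32 ≡ 422^2 = 178084 ≡ 25 (mod 427)
5^64 ≡ 25^2 = 625 ≡ 198 (mod 427)
5^128 ≡ 198^2 = 39204 ≡ 347 (mod 427)
5^256 ≡ 347^2 = 120409 ≡ 422 (mod 427)
426 = 256 + 128 + 32 + 8 + 2 in binary powers of 2.
So 5^426 ≡ 422 · 347 · 25 · 347 · 25 ≡ 253 (mod 427).
Since 253 ≠ 1, base 5 is a Fermat witness: 427 is composite.

253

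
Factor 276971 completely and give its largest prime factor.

83

276971 = 47 · 5893
5893 = 71 · 83
83 is prime.
So 276971 = 47 · 71 · 83; the largest prime factor is 83.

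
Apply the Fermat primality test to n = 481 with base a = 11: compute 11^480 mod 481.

1

11^1 ≡ 11 (mod 481)
11^2 ≡ 11^2 = 121 ≡ 121 (mod 481)
11^4 ≡ 121^2 = 14641 ≡ 211 (mod 481)
11^8 ≡ 211^2 = 44521 ≡ 269 (mod 481)
11^16 ≡ 269^2 = 72361 ≡ 211 (mod 481)
11^32 ≡ 211^2 = 44521 ≡ 269 (mod 481)
11^64 ≡ 269^2 = 72361 ≡ 211 (mod 481)
11^128 ≡ 211^2 = 44521 ≡ 269 (mod 481)
11^256 ≡ 269^2 = 72361 ≡ 211 (mod 481)
480 = 256 + 128 + 64 + 32 in binary powers of 2.
So 11^480 ≡ 211 · 269 · 211 · 269 ≡ 1 (mod 481).
Since the result is 1, base 11 gives no evidence that 481 is composite.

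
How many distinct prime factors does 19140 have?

5

19140 = 2^2 · 4785
4785 = 3 · 1595
1595 = 5 · 319
319 = 11 · 29
19140 = 2^2 · 3 · 5 · 11 · 29, which has 5 distinct prime factors.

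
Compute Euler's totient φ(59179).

54120

Factor: 59179 = 23 · 31 · 83.
φ(59179) = (23−1) · (31−1) · (83−1) = 22 · 30 · 82 = 54120.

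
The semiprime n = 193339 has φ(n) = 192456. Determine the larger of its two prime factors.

φ(n) = (p−1)(q−1) = n − (p+q) + 1, so p + q = 193339 − 192456 + 1 = 884.
p and q are the roots of t² − 884t + 193339 = 0.
Discriminant: 884² − 4·193339 = 781456 − 773356 = 8100; √8100 = 90.
q = (884 − 90)/2 = 397, p = (884 + 90)/2 = 487.
Check: 397 · 487 = 193339.

487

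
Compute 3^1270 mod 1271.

893

3^1 ≡ 3 (mod 1271)
3^2 ≡ 3^2 = 9 ≡ 9 (mod 1271)
3^4 ≡ 9^2 = 81 ≡ 81 (mod 1271)
3^8 ≡ 81^2 = 6561 ≡ 206 (mod 1271)
3^16 ≡ 206^2 = 42436 ≡ 493 (mod 1271)
3^32 ≡ 493^2 = 243049 ≡ 288 (mod 1271)
3^64 ≡ 288^2 = 82944 ≡ 329 (mod 1271)
3^128 ≡ 329^2 = 108241 ≡ 206 (mod 1271)
3^256 ≡ 206^2 = 42436 ≡ 493 (mod 1271)
3^512 ≡ 493^2 = 243049 ≡ 288 (mod 1271)
3^1024 ≡ 288^2 = 82944 ≡ 329 (mod 1271)
1270 = 1024 + 128 + 64 + 32 + 16 + 4 + 2 in binary powers of 2.
So 3^1270 ≡ 329 · 206 · 329 · 288 · 493 · 81 · 9 ≡ 893 (mod 1271).
Since 893 ≠ 1, base 3 is a Fermat witness: 1271 is composite.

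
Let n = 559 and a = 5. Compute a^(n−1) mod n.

5^1 ≡ 5 (mod 559)
5^2 ≡ 5^2 = 25 ≡ 25 (mod 559)
5^4 ≡ 25^2 = 625 ≡ 66 (mod 559)
5^8 ≡ 66^2 = 4356 ≡ 443 (mod 559)
5^16 ≡ 443^2 = 196249 ≡ 40 (mod 559)
5^32 ≡ 40^2 = 1600 ≡ 482 (mod 559)
5^64 ≡ 482^2 = 232324 ≡ 339 (mod 559)
5^128 ≡ 339^2 = 114921 ≡ 326 (mod 559)
5^256 ≡ 326^2 = 106276 ≡ 66 (mod 559)
5^512 ≡ 66^2 = 4356 ≡ 443 (mod 559)
558 = 512 + 32 + 8 + 4 + 2 in binary powers of 2.
So 5^558 ≡ 443 · 482 · 443 · 66 · 25 ≡ 428 (mod 559).
Since 428 ≠ 1, base 5 is a Fermat witness: 559 is composite.

428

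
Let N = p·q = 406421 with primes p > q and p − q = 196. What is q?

547

Since p = q + 196, we have 406421 = q(q + 196), so q² + 196q − 406421 = 0.
Discriminant: 196² + 4·406421 = 38416 + 1625684 = 1664100; √1664100 = 1290.
q = (−196 + 1290)/2 = 547, and p = q + 196 = 743.
Check: 547 · 743 = 406421.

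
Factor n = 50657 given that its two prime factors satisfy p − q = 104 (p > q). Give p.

283

Since p = q + 104, we have 50657 = q(q + 104), so q² + 104q − 50657 = 0.
Discriminant: 104² + 4·50657 = 10816 + 202628 = 213444; √213444 = 462.
q = (−104 + 462)/2 = 179, and p = q + 104 = 283.
Check: 179 · 283 = 50657.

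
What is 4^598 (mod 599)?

1

4^1 ≡ 4 (mod 599)
4^2 ≡ 4^2 = 16 ≡ 16 (mod 599)
4^4 ≡ 16^2 = 256 ≡ 256 (mod 599)
4^8 ≡ 256^2 = 65536 ≡ 245 (mod 599)
4^16 ≡ 245^2 = 60025 ≡ 125 (mod 599)
4^32 ≡ 125^2 = 15625 ≡ 51 (mod 599)
4^64 ≡ 51^2 = 2601 ≡ 205 (mod 599)
4^128 ≡ 205^2 = 42025 ≡ 95 (mod 599)
4^256 ≡ 95^2 = 9025 ≡ 40 (mod 599)
4^512 ≡ 40^2 = 1600 ≡ 402 (mod 599)
598 = 512 + 64 + 16 + 4 + 2 in binary powers of 2.
So 4^598 ≡ 402 · 205 · 125 · 256 · 16 ≡ 1 (mod 599).
Since the result is 1, base 4 gives no evidence that 599 is composite.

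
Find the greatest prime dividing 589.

589 = 19 · 31
31 is prime.
So 589 = 19 · 31; the largest prime factor is 31.

31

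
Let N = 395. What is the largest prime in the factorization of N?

395 = 5 · 79
79 is prime.
So 395 = 5 · 79; the largest prime factor is 79.

79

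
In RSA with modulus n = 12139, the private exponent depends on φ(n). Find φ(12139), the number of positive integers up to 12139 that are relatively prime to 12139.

Factor: 12139 = 61 · 199.
φ(12139) = (61−1) · (199−1) = 60 · 198 = 11880.

11880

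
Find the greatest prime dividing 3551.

3551 = 53 · 67
67 is prime.
So 3551 = 53 · 67; the largest prime factor is 67.

67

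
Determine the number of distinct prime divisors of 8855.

8855 = 5 · 1771
1771 = 7 · 253
253 = 11 · 23
8855 = 5 · 7 · 11 · 23, which has 4 distinct prime factors.

4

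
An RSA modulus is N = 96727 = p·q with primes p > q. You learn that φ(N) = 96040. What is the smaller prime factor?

φ(n) = (p−1)(q−1) = n − (p+q) + 1, so p + q = 96727 − 96040 + 1 = 688.
p and q are the roots of t² − 688t + 96727 = 0.
Discriminant: 688² − 4·96727 = 473344 − 386908 = 86436; √86436 = 294.
q = (688 − 294)/2 = 197, p = (688 + 294)/2 = 491.
Check: 197 · 491 = 96727.

197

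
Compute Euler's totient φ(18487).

Factor: 18487 = 7 · 19 · 139.
φ(18487) = (7−1) · (19−1) · (139−1) = 6 · 18 · 138 = 14904.

14904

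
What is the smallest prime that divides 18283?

18283 is odd.
Digit sum 22, not divisible by 3.
Ends in 3: not divisible by 5.
7: 18283 = 7·2611 + 6
11: 18283 = 11·1662 + 1
13: 18283 = 13·1406 + 5
17: 18283 = 17·1075 + 8
19: 18283 = 19·962 + 5
23: 18283 = 23·794 + 21
29: 18283 = 29·630 + 13
31: 18283 = 31·589 + 24
37: 18283 = 37·494 + 5
41: 18283 = 41·445 + 38
43: 18283 = 43·425 + 8
47: 18283 = 47·389

47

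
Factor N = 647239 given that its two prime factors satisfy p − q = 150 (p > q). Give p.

Since p = q + 150, we have 647239 = q(q + 150), so q² + 150q − 647239 = 0.
Discriminant: 150² + 4·647239 = 22500 + 2588956 = 2611456; √2611456 = 1616.
q = (−150 + 1616)/2 = 733, and p = q + 150 = 883.
Check: 733 · 883 = 647239.

883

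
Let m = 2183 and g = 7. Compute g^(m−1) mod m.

7^1 ≡ 7 (mod 2183)
7^2 ≡ 7^2 = 49 ≡ 49 (mod 2183)
7^4 ≡ 49^2 = 2401 ≡ 218 (mod 2183)
7^8 ≡ 218^2 = 47524 ≡ 1681 (mod 2183)
7^16 ≡ 1681^2 = 2825761 ≡ 959 (mod 2183)
7^32 ≡ 959^2 = 919681 ≡ 638 (mod 2183)
7^64 ≡ 638^2 = 407044 ≡ 1006 (mod 2183)
7^128 ≡ 1006^2 = 1012036 ≡ 1307 (mod 2183)
7^256 ≡ 1307^2 = 1708249 ≡ 1143 (mod 2183)
7^512 ≡ 1143^2 = 1306449 ≡ 1015 (mod 2183)
7^1024 ≡ 1015^2 = 1030225 ≡ 2032 (mod 2183)
7^2048 ≡ 2032^2 = 4129024 ≡ 971 (mod 2183)
2182 = 2048 + 128 + 4 + 2 in binary powers of 2.
So 7^2182 ≡ 971 · 1307 · 218 · 49 ≡ 847 (mod 2183).
Since 847 ≠ 1, base 7 is a Fermat witness: 2183 is composite.

847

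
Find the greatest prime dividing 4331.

71

4331 = 61 · 71
71 is prime.
So 4331 = 61 · 71; the largest prime factor is 71.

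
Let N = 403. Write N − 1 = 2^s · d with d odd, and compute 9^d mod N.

287

403 − 1 = 402 = 2^1 · 201, so d = 201.
9^1 ≡ 9 (mod 403)
9^2 ≡ 9^2 = 81 ≡ 81 (mod 403)
9^4 ≡ 81^2 = 6561 ≡ 113 (mod 403)
9^8 ≡ 113^2 = 12769 ≡ 276 (mod 403)
9^16 ≡ 276^2 = 76176 ≡ 9 (mod 403)
9^32 ≡ 9^2 = 81 ≡ 81 (mod 403)
9^64 ≡ 81^2 = 6561 ≡ 113 (mod 403)
9^128 ≡ 113^2 = 12769 ≡ 276 (mod 403)
201 = 128 + 64 + 8 + 1 in binary powers of 2.
So 9^201 ≡ 276 · 113 · 276 · 9 ≡ 287 (mod 403).
Squaring chain: 287; never reaches −1, so base 9 is a Miller–Rabin witness that 403 is composite.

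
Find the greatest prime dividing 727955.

67

727955 = 5 · 145591
145591 = 41 · 3551
3551 = 53 · 67
67 is prime.
So 727955 = 5 · 41 · 53 · 67; the largest prime factor is 67.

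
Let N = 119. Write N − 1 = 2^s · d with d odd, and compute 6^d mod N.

90

119 − 1 = 118 = 2^1 · 59, so d = 59.
6^1 ≡ 6 (mod 119)
6^2 ≡ 6^2 = 36 ≡ 36 (mod 119)
6^4 ≡ 36^2 = 1296 ≡ 106 (mod 119)
6^8 ≡ 106^2 = 11236 ≡ 50 (mod 119)
6^16 ≡ 50^2 = 2500 ≡ 1 (mod 119)
6^32 ≡ 1^2 = 1 ≡ 1 (mod 119)
59 = 32 + 16 + 8 + 2 + 1 in binary powers of 2.
So 6^59 ≡ 1 · 1 · 50 · 36 · 6 ≡ 90 (mod 119).
Squaring chain: 90; never reaches −1, so base 6 is a Miller–Rabin witness that 119 is composite.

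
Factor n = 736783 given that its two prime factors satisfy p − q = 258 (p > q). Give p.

Since p = q + 258, we have 736783 = q(q + 258), so q² + 258q − 736783 = 0.
Discriminant: 258² + 4·736783 = 66564 + 2947132 = 3013696; √3013696 = 1736.
q = (−258 + 1736)/2 = 739, and p = q + 258 = 997.
Check: 739 · 997 = 736783.

997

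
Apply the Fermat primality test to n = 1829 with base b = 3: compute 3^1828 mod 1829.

3^1 ≡ 3 (mod 1829)
3^2 ≡ 3^2 = 9 ≡ 9 (mod 1829)
3^4 ≡ 9^2 = 81 ≡ 81 (mod 1829)
3^8 ≡ 81^2 = 6561 ≡ 1074 (mod 1829)
3^16 ≡ 1074^2 = 1153476 ≡ 1206 (mod 1829)
3^32 ≡ 1206^2 = 1454436 ≡ 381 (mod 1829)
3^64 ≡ 381^2 = 145161 ≡ 670 (mod 1829)
3^128 ≡ 670^2 = 448900 ≡ 795 (mod 1829)
3^256 ≡ 795^2 = 632025 ≡ 1020 (mod 1829)
3^512 ≡ 1020^2 = 1040400 ≡ 1528 (mod 1829)
3^1024 ≡ 1528^2 = 2334784 ≡ 980 (mod 1829)
1828 = 1024 + 512 + 256 + 32 + 4 in binary powers of 2.
So 3^1828 ≡ 980 · 1528 · 1020 · 381 · 81 ≡ 534 (mod 1829).
Since 534 ≠ 1, base 3 is a Fermat witness: 1829 is composite.

534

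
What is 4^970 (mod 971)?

4^1 ≡ 4 (mod 971)
4^2 ≡ 4^2 = 16 ≡ 16 (mod 971)
4^4 ≡ 16^2 = 256 ≡ 256 (mod 971)
4^8 ≡ 256^2 = 65536 ≡ 479 (mod 971)
4^16 ≡ 479^2 = 229441 ≡ 285 (mod 971)
4^32 ≡ 285^2 = 81225 ≡ 632 (mod 971)
4^64 ≡ 632^2 = 399424 ≡ 343 (mod 971)
4^128 ≡ 343^2 = 117649 ≡ 158 (mod 971)
4^256 ≡ 158^2 = 24964 ≡ 689 (mod 971)
4^512 ≡ 689^2 = 474721 ≡ 873 (mod 971)
970 = 512 + 256 + 128 + 64 + 8 + 2 in binary powers of 2.
So 4^970 ≡ 873 · 689 · 158 · 343 · 479 · 16 ≡ 1 (mod 971).
Since the result is 1, base 4 gives no evidence that 971 is composite.

1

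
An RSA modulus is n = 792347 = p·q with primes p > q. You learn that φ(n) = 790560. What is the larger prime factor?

977

φ(n) = (p−1)(q−1) = n − (p+q) + 1, so p + q = 792347 − 790560 + 1 = 1788.
p and q are the roots of t² − 1788t + 792347 = 0.
Discriminant: 1788² − 4·792347 = 3196944 − 3169388 = 27556; √27556 = 166.
q = (1788 − 166)/2 = 811, p = (1788 + 166)/2 = 977.
Check: 811 · 977 = 792347.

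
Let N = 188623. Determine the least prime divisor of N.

188623 is odd.
Digit sum 28, not divisible by 3.
Ends in 3: not divisible by 5.
7: 188623 = 7·26946 + 1
11: 188623 = 11·17147 + 6
13: 188623 = 13·14509 + 6
17: 188623 = 17·11095 + 8
19: 188623 = 19·9927 + 10
23: 188623 = 23·8201

23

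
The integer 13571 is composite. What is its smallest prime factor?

13571 is odd.
Digit sum 17, not divisible by 3.
Ends in 1: not divisible by 5.
7: 13571 = 7·1938 + 5
11: 13571 = 11·1233 + 8
13: 13571 = 13·1043 + 12
17: 13571 = 17·798 + 5
19: 13571 = 19·714 + 5
23: 13571 = 23·590 + 1
29: 13571 = 29·467 + 28
31: 13571 = 31·437 + 24
37: 13571 = 37·366 + 29
41: 13571 = 41·331

41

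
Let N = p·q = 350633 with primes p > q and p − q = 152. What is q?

Since p = q + 152, we have 350633 = q(q + 152), so q² + 152q − 350633 = 0.
Discriminant: 152² + 4·350633 = 23104 + 1402532 = 1425636; √1425636 = 1194.
q = (−152 + 1194)/2 = 521, and p = q + 152 = 673.
Check: 521 · 673 = 350633.

521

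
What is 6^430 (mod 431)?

1

6^1 ≡ 6 (mod 431)
6^2 ≡ 6^2 = 36 ≡ 36 (mod 431)
6^4 ≡ 36^2 = 1296 ≡ 3 (mod 431)
6^8 ≡ 3^2 = 9 ≡ 9 (mod 431)
6^16 ≡ 9^2 = 81 ≡ 81 (mod 431)
6^32 ≡ 81^2 = 6561 ≡ 96 (mod 431)
6^64 ≡ 96^2 = 9216 ≡ 165 (mod 431)
6^128 ≡ 165^2 = 27225 ≡ 72 (mod 431)
6^256 ≡ 72^2 = 5184 ≡ 12 (mod 431)
430 = 256 + 128 + 32 + 8 + 4 + 2 in binary powers of 2.
So 6^430 ≡ 12 · 72 · 96 · 9 · 3 · 36 ≡ 1 (mod 431).
Since the result is 1, base 6 gives no evidence that 431 is composite.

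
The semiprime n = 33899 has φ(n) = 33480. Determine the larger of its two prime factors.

311

φ(n) = (p−1)(q−1) = n − (p+q) + 1, so p + q = 33899 − 33480 + 1 = 420.
p and q are the roots of t² − 420t + 33899 = 0.
Discriminant: 420² − 4·33899 = 176400 − 135596 = 40804; √40804 = 202.
q = (420 − 202)/2 = 109, p = (420 + 202)/2 = 311.
Check: 109 · 311 = 33899.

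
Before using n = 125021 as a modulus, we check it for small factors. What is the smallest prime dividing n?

125021 is odd.
Digit sum 11, not divisible by 3.
Ends in 1: not divisible by 5.
7: 125021 = 7·17860 + 1
11: 125021 = 11·11365 + 6
13: 125021 = 13·9617

13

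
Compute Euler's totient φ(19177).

18900

Factor: 19177 = 127 · 151.
φ(19177) = (127−1) · (151−1) = 126 · 150 = 18900.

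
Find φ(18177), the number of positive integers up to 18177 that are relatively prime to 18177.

Factor: 18177 = 3 · 73 · 83.
φ(18177) = (3−1) · (73−1) · (83−1) = 2 · 72 · 82 = 11808.

11808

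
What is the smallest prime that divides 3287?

19

3287 is odd.
Digit sum 20, not divisible by 3.
Ends in 7: not divisible by 5.
7: 3287 = 7·469 + 4
11: 3287 = 11·298 + 9
13: 3287 = 13·252 + 11
17: 3287 = 17·193 + 6
19: 3287 = 19·173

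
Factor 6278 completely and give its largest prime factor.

73

6278 = 2 · 3139
3139 = 43 · 73
73 is prime.
So 6278 = 2 · 43 · 73; the largest prime factor is 73.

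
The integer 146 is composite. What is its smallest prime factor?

146 is even: 2 divides it.

2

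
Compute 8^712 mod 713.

8^1 ≡ 8 (mod 713)
8^2 ≡ 8^2 = 64 ≡ 64 (mod 713)
8^4 ≡ 64^2 = 4096 ≡ 531 (mod 713)
8^8 ≡ 531^2 = 281961 ≡ 326 (mod 713)
8^16 ≡ 326^2 = 106276 ≡ 39 (mod 713)
8^32 ≡ 39^2 = 1521 ≡ 95 (mod 713)
8^64 ≡ 95^2 = 9025 ≡ 469 (mod 713)
8^128 ≡ 469^2 = 219961 ≡ 357 (mod 713)
8^256 ≡ 357^2 = 127449 ≡ 535 (mod 713)
8^512 ≡ 535^2 = 286225 ≡ 312 (mod 713)
712 = 512 + 128 + 64 + 8 in binary powers of 2.
So 8^712 ≡ 312 · 357 · 469 · 326 ≡ 188 (mod 713).
Since 188 ≠ 1, base 8 is a Fermat witness: 713 is composite.

188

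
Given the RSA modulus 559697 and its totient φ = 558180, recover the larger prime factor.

887

φ(n) = (p−1)(q−1) = n − (p+q) + 1, so p + q = 559697 − 558180 + 1 = 1518.
p and q are the roots of t² − 1518t + 559697 = 0.
Discriminant: 1518² − 4·559697 = 2304324 − 2238788 = 65536; √65536 = 256.
q = (1518 − 256)/2 = 631, p = (1518 + 256)/2 = 887.
Check: 631 · 887 = 559697.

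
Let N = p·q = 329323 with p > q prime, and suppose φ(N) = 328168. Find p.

647

φ(n) = (p−1)(q−1) = n − (p+q) + 1, so p + q = 329323 − 328168 + 1 = 1156.
p and q are the roots of t² − 1156t + 329323 = 0.
Discriminant: 1156² − 4·329323 = 1336336 − 1317292 = 19044; √19044 = 138.
q = (1156 − 138)/2 = 509, p = (1156 + 138)/2 = 647.
Check: 509 · 647 = 329323.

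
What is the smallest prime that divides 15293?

41

15293 is odd.
Digit sum 20, not divisible by 3.
Ends in 3: not divisible by 5.
7: 15293 = 7·2184 + 5
11: 15293 = 11·1390 + 3
13: 15293 = 13·1176 + 5
17: 15293 = 17·899 + 10
19: 15293 = 19·804 + 17
23: 15293 = 23·664 + 21
29: 15293 = 29·527 + 10
31: 15293 = 31·493 + 10
37: 15293 = 37·413 + 12
41: 15293 = 41·373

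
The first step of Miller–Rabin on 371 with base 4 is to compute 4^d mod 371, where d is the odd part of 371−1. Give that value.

371 − 1 = 370 = 2^1 · 185, so d = 185.
4^1 ≡ 4 (mod 371)
4^2 ≡ 4^2 = 16 ≡ 16 (mod 371)
4^4 ≡ 16^2 = 256 ≡ 256 (mod 371)
4^8 ≡ 256^2 = 65536 ≡ 240 (mod 371)
4^16 ≡ 240^2 = 57600 ≡ 95 (mod 371)
4^32 ≡ 95^2 = 9025 ≡ 121 (mod 371)
4^64 ≡ 121^2 = 14641 ≡ 172 (mod 371)
4^128 ≡ 172^2 = 29584 ≡ 275 (mod 371)
185 = 128 + 32 + 16 + 8 + 1 in binary powers of 2.
So 4^185 ≡ 275 · 121 · 95 · 240 · 4 ≡ 170 (mod 371).
Squaring chain: 170; never reaches −1, so base 4 is a Miller–Rabin witness that 371 is composite.

170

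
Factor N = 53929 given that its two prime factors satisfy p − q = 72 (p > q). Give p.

Since p = q + 72, we have 53929 = q(q + 72), so q² + 72q − 53929 = 0.
Discriminant: 72² + 4·53929 = 5184 + 215716 = 220900; √220900 = 470.
q = (−72 + 470)/2 = 199, and p = q + 72 = 271.
Check: 199 · 271 = 53929.

271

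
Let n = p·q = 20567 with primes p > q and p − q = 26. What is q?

Since p = q + 26, we have 20567 = q(q + 26), so q² + 26q − 20567 = 0.
Discriminant: 26² + 4·20567 = 676 + 82268 = 82944; √82944 = 288.
q = (−26 + 288)/2 = 131, and p = q + 26 = 157.
Check: 131 · 157 = 20567.

131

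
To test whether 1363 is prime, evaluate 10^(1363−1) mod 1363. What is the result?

10^1 ≡ 10 (mod 1363)
10^2 ≡ 10^2 = 100 ≡ 100 (mod 1363)
10^4 ≡ 100^2 = 10000 ≡ 459 (mod 1363)
10^8 ≡ 459^2 = 210681 ≡ 779 (mod 1363)
10^16 ≡ 779^2 = 606841 ≡ 306 (mod 1363)
10^32 ≡ 306^2 = 93636 ≡ 952 (mod 1363)
10^64 ≡ 952^2 = 906304 ≡ 1272 (mod 1363)
10^128 ≡ 1272^2 = 1617984 ≡ 103 (mod 1363)
10^256 ≡ 103^2 = 10609 ≡ 1068 (mod 1363)
10^512 ≡ 1068^2 = 1140624 ≡ 1156 (mod 1363)
10^1024 ≡ 1156^2 = 1336336 ≡ 596 (mod 1363)
1362 = 1024 + 256 + 64 + 16 + 2 in binary powers of 2.
So 10^1362 ≡ 596 · 1068 · 1272 · 306 · 100 ≡ 63 (mod 1363).
Since 63 ≠ 1, base 10 is a Fermat witness: 1363 is composite.

63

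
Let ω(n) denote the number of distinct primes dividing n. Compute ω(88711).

88711 = 7 · 12673
12673 = 19 · 667
667 = 23 · 29
88711 = 7 · 19 · 23 · 29, which has 4 distinct prime factors.

4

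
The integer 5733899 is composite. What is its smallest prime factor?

79

5733899 is odd.
Digit sum 44, not divisible by 3.
Ends in 9: not divisible by 5.
7: 5733899 = 7·819128 + 3
11: 5733899 = 11·521263 + 6
13: 5733899 = 13·441069 + 2
17: 5733899 = 17·337288 + 3
19: 5733899 = 19·301784 + 3
23: 5733899 = 23·249299 + 22
29: 5733899 = 29·197720 + 19
31: 5733899 = 31·184964 + 15
37: 5733899 = 37·154970 + 9
41: 5733899 = 41·139851 + 8
43: 5733899 = 43·133346 + 21
47: 5733899 = 47·121997 + 40
53: 5733899 = 53·108186 + 41
59: 5733899 = 59·97184 + 43
61: 5733899 = 61·93998 + 21
67: 5733899 = 67·85580 + 39
71: 5733899 = 71·80759 + 10
73: 5733899 = 73·78546 + 41
79: 5733899 = 79·72581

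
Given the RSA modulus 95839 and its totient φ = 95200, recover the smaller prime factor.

239

φ(n) = (p−1)(q−1) = n − (p+q) + 1, so p + q = 95839 − 95200 + 1 = 640.
p and q are the roots of t² − 640t + 95839 = 0.
Discriminant: 640² − 4·95839 = 409600 − 383356 = 26244; √26244 = 162.
q = (640 − 162)/2 = 239, p = (640 + 162)/2 = 401.
Check: 239 · 401 = 95839.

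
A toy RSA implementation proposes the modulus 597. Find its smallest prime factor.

597 is odd.
Digit sum 21, divisible by 3.

3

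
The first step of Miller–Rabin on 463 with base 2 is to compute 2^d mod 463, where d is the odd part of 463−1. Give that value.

1

463 − 1 = 462 = 2^1 · 231, so d = 231.
2^1 ≡ 2 (mod 463)
2^2 ≡ 2^2 = 4 ≡ 4 (mod 463)
2^4 ≡ 4^2 = 16 ≡ 16 (mod 463)
2^8 ≡ 16^2 = 256 ≡ 256 (mod 463)
2^16 ≡ 256^2 = 65536 ≡ 253 (mod 463)
2^32 ≡ 253^2 = 64009 ≡ 115 (mod 463)
2^64 ≡ 115^2 = 13225 ≡ 261 (mod 463)
2^128 ≡ 261^2 = 68121 ≡ 60 (mod 463)
231 = 128 + 64 + 32 + 4 + 2 + 1 in binary powers of 2.
So 2^231 ≡ 60 · 261 · 115 · 16 · 4 · 2 ≡ 1 (mod 463).
Since 2^d ≡ 1 (mod 463), base 2 does not prove 463 composite.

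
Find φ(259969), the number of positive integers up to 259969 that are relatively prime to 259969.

Factor: 259969 = 23 · 89 · 127.
φ(259969) = (23−1) · (89−1) · (127−1) = 22 · 88 · 126 = 243936.

243936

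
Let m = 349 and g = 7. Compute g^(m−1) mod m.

7^1 ≡ 7 (mod 349)
7^2 ≡ 7^2 = 49 ≡ 49 (mod 349)
7^4 ≡ 49^2 = 2401 ≡ 307 (mod 349)
7^8 ≡ 307^2 = 94249 ≡ 19 (mod 349)
7^16 ≡ 19^2 = 361 ≡ 12 (mod 349)
7^32 ≡ 12^2 = 144 ≡ 144 (mod 349)
7^64 ≡ 144^2 = 20736 ≡ 145 (mod 349)
7^128 ≡ 145^2 = 21025 ≡ 85 (mod 349)
7^256 ≡ 85^2 = 7225 ≡ 245 (mod 349)
348 = 256 + 64 + 16 + 8 + 4 in binary powers of 2.
So 7^348 ≡ 245 · 145 · 12 · 19 · 307 ≡ 1 (mod 349).
Since the result is 1, base 7 gives no evidence that 349 is composite.

1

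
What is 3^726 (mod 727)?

3^1 ≡ 3 (mod 727)
3^2 ≡ 3^2 = 9 ≡ 9 (mod 727)
3^4 ≡ 9^2 = 81 ≡ 81 (mod 727)
3^8 ≡ 81^2 = 6561 ≡ 18 (mod 727)
3^16 ≡ 18^2 = 324 ≡ 324 (mod 727)
3^32 ≡ 324^2 = 104976 ≡ 288 (mod 727)
3^64 ≡ 288^2 = 82944 ≡ 66 (mod 727)
3^128 ≡ 66^2 = 4356 ≡ 721 (mod 727)
3^256 ≡ 721^2 = 519841 ≡ 36 (mod 727)
3^512 ≡ 36^2 = 1296 ≡ 569 (mod 727)
726 = 512 + 128 + 64 + 16 + 4 + 2 in binary powers of 2.
So 3^726 ≡ 569 · 721 · 66 · 324 · 81 · 9 ≡ 1 (mod 727).
Since the result is 1, base 3 gives no evidence that 727 is composite.

1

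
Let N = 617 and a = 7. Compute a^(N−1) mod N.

1

7^1 ≡ 7 (mod 617)
7^2 ≡ 7^2 = 49 ≡ 49 (mod 617)
7^4 ≡ 49^2 = 2401 ≡ 550 (mod 617)
7^8 ≡ 550^2 = 302500 ≡ 170 (mod 617)
7^16 ≡ 170^2 = 28900 ≡ 518 (mod 617)
7^32 ≡ 518^2 = 268324 ≡ 546 (mod 617)
7^64 ≡ 546^2 = 298116 ≡ 105 (mod 617)
7^128 ≡ 105^2 = 11025 ≡ 536 (mod 617)
7^256 ≡ 536^2 = 287296 ≡ 391 (mod 617)
7^512 ≡ 391^2 = 152881 ≡ 482 (mod 617)
616 = 512 + 64 + 32 + 8 in binary powers of 2.
So 7^616 ≡ 482 · 105 · 546 · 170 ≡ 1 (mod 617).
Since the result is 1, base 7 gives no evidence that 617 is composite.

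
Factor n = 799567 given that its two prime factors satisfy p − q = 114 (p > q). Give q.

839

Since p = q + 114, we have 799567 = q(q + 114), so q² + 114q − 799567 = 0.
Discriminant: 114² + 4·799567 = 12996 + 3198268 = 3211264; √3211264 = 1792.
q = (−114 + 1792)/2 = 839, and p = q + 114 = 953.
Check: 839 · 953 = 799567.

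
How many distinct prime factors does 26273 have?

3

26273 = 13 · 2021
2021 = 43 · 47
26273 = 13 · 43 · 47, which has 3 distinct prime factors.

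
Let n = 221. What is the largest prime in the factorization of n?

17

221 = 13 · 17
17 is prime.
So 221 = 13 · 17; the largest prime factor is 17.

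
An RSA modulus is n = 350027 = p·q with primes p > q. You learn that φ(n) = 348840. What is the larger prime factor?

φ(n) = (p−1)(q−1) = n − (p+q) + 1, so p + q = 350027 − 348840 + 1 = 1188.
p and q are the roots of t² − 1188t + 350027 = 0.
Discriminant: 1188² − 4·350027 = 1411344 − 1400108 = 11236; √11236 = 106.
q = (1188 − 106)/2 = 541, p = (1188 + 106)/2 = 647.
Check: 541 · 647 = 350027.

647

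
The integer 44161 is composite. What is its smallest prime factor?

44161 is odd.
Digit sum 16, not divisible by 3.
Ends in 1: not divisible by 5.
7: 44161 = 7·6308 + 5
11: 44161 = 11·4014 + 7
13: 44161 = 13·3397

13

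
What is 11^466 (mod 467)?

1

11^1 ≡ 11 (mod 467)
11^2 ≡ 11^2 = 121 ≡ 121 (mod 467)
11^4 ≡ 121^2 = 14641 ≡ 164 (mod 467)
11^8 ≡ 164^2 = 26896 ≡ 277 (mod 467)
11^16 ≡ 277^2 = 76729 ≡ 141 (mod 467)
11^32 ≡ 141^2 = 19881 ≡ 267 (mod 467)
11^64 ≡ 267^2 = 71289 ≡ 305 (mod 467)
11^128 ≡ 305^2 = 93025 ≡ 92 (mod 467)
11^256 ≡ 92^2 = 8464 ≡ 58 (mod 467)
466 = 256 + 128 + 64 + 16 + 2 in binary powers of 2.
So 11^466 ≡ 58 · 92 · 305 · 141 · 121 ≡ 1 (mod 467).
Since the result is 1, base 11 gives no evidence that 467 is composite.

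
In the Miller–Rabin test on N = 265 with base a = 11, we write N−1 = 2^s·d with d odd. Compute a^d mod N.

131

265 − 1 = 264 = 2^3 · 33, so d = 33.
11^1 ≡ 11 (mod 265)
11^2 ≡ 11^2 = 121 ≡ 121 (mod 265)
11^4 ≡ 121^2 = 14641 ≡ 66 (mod 265)
11^8 ≡ 66^2 = 4356 ≡ 116 (mod 265)
11^16 ≡ 116^2 = 13456 ≡ 206 (mod 265)
11^32 ≡ 206^2 = 42436 ≡ 36 (mod 265)
33 = 32 + 1 in binary powers of 2.
So 11^33 ≡ 36 · 11 ≡ 131 (mod 265).
Squaring chain: 131 → 201 → 121; never reaches −1, so base 11 is a Miller–Rabin witness that 265 is composite.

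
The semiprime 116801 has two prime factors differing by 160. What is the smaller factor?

Since p = q + 160, we have 116801 = q(q + 160), so q² + 160q − 116801 = 0.
Discriminant: 160² + 4·116801 = 25600 + 467204 = 492804; √492804 = 702.
q = (−160 + 702)/2 = 271, and p = q + 160 = 431.
Check: 271 · 431 = 116801.

271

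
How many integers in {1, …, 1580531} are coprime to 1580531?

1536640

Factor: 1580531 = 71 · 113 · 197.
φ(1580531) = (71−1) · (113−1) · (197−1) = 70 · 112 · 196 = 1536640.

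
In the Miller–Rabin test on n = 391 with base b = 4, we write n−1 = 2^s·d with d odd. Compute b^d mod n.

285

391 − 1 = 390 = 2^1 · 195, so d = 195.
4^1 ≡ 4 (mod 391)
4^2 ≡ 4^2 = 16 ≡ 16 (mod 391)
4^4 ≡ 16^2 = 256 ≡ 256 (mod 391)
4^8 ≡ 256^2 = 65536 ≡ 239 (mod 391)
4^16 ≡ 239^2 = 57121 ≡ 35 (mod 391)
4^32 ≡ 35^2 = 1225 ≡ 52 (mod 391)
4^64 ≡ 52^2 = 2704 ≡ 358 (mod 391)
4^128 ≡ 358^2 = 128164 ≡ 307 (mod 391)
195 = 128 + 64 + 2 + 1 in binary powers of 2.
So 4^195 ≡ 307 · 358 · 16 · 4 ≡ 285 (mod 391).
Squaring chain: 285; never reaches −1, so base 4 is a Miller–Rabin witness that 391 is composite.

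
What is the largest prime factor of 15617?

15617 = 7 · 2231
2231 = 23 · 97
97 is prime.
So 15617 = 7 · 23 · 97; the largest prime factor is 97.

97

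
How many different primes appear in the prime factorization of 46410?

6

46410 = 2 · 23205
23205 = 3 · 7735
7735 = 5 · 1547
1547 = 7 · 221
221 = 13 · 17
46410 = 2 · 3 · 5 · 7 · 13 · 17, which has 6 distinct prime factors.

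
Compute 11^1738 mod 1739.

1062

11^1 ≡ 11 (mod 1739)
11^2 ≡ 11^2 = 121 ≡ 121 (mod 1739)
11^4 ≡ 121^2 = 14641 ≡ 729 (mod 1739)
11^8 ≡ 729^2 = 531441 ≡ 1046 (mod 1739)
11^16 ≡ 1046^2 = 1094116 ≡ 285 (mod 1739)
11^32 ≡ 285^2 = 81225 ≡ 1231 (mod 1739)
11^64 ≡ 1231^2 = 1515361 ≡ 692 (mod 1739)
11^128 ≡ 692^2 = 478864 ≡ 639 (mod 1739)
11^256 ≡ 639^2 = 408321 ≡ 1395 (mod 1739)
11^512 ≡ 1395^2 = 1946025 ≡ 84 (mod 1739)
11^1024 ≡ 84^2 = 7056 ≡ 100 (mod 1739)
1738 = 1024 + 512 + 128 + 64 + 8 + 2 in binary powers of 2.
So 11^1738 ≡ 100 · 84 · 639 · 692 · 1046 · 121 ≡ 1062 (mod 1739).
Since 1062 ≠ 1, base 11 is a Fermat witness: 1739 is composite.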